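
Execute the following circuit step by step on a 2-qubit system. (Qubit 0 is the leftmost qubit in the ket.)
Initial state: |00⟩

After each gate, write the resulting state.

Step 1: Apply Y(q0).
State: i|10⟩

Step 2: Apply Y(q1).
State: -|11⟩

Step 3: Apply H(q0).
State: -1/√2|01⟩ + 1/√2|11⟩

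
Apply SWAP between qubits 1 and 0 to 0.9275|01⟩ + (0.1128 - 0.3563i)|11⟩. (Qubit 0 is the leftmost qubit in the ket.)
0.9275|10⟩ + (0.1128 - 0.3563i)|11⟩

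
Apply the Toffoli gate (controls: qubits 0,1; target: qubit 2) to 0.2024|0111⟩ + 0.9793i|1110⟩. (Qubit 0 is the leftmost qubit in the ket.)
0.2024|0111⟩ + 0.9793i|1100⟩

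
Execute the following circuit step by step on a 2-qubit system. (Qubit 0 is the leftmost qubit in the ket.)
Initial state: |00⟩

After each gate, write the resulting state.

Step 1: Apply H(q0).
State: 1/√2|00⟩ + 1/√2|10⟩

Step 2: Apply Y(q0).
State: -(1/√2)i|00⟩ + (1/√2)i|10⟩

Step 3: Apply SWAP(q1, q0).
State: -(1/√2)i|00⟩ + (1/√2)i|01⟩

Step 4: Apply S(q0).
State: -(1/√2)i|00⟩ + (1/√2)i|01⟩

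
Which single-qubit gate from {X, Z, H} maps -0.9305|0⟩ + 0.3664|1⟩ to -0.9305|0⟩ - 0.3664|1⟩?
Z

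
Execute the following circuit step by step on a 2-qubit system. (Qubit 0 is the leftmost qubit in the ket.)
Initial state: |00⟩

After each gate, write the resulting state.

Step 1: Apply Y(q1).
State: i|01⟩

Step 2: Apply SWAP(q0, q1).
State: i|10⟩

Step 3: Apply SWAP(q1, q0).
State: i|01⟩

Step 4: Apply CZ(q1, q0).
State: i|01⟩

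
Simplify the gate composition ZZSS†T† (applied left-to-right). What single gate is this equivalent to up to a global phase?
T†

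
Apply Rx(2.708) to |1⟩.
-0.9766i|0⟩ + 0.2151|1⟩

Rx(2.708) = [[cos(θ/2), −i·sin(θ/2)], [−i·sin(θ/2), cos(θ/2)]]; θ = 2.708, cos(θ/2) ≈ 0.215102, sin(θ/2) ≈ 0.976592.
With a = amp(|0⟩) = 0 and b = amp(|1⟩) = 1:
new amp(|0⟩) = (0.215102)·a + (-0.976592i)·b = -0.9766i
new amp(|1⟩) = (-0.976592i)·a + (0.215102)·b = 0.2151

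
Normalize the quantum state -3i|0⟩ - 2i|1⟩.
-0.8321i|0⟩ - 0.5547i|1⟩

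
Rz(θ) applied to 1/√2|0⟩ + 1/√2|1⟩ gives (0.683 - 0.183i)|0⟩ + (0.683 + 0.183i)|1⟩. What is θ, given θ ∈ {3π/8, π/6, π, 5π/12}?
π/6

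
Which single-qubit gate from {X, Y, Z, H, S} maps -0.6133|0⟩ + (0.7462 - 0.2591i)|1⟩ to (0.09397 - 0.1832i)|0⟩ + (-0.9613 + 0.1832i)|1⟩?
H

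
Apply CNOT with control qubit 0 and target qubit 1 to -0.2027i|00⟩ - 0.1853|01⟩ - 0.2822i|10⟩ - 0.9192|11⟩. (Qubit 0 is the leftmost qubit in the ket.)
-0.2027i|00⟩ - 0.1853|01⟩ - 0.9192|10⟩ - 0.2822i|11⟩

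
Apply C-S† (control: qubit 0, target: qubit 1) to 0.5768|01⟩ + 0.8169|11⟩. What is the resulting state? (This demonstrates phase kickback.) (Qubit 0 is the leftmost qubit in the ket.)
0.5768|01⟩ - 0.8169i|11⟩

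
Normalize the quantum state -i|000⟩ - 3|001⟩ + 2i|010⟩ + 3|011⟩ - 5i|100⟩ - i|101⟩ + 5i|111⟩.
-0.1162i|000⟩ - 0.3487|001⟩ + 0.2325i|010⟩ + 0.3487|011⟩ - 0.5812i|100⟩ - 0.1162i|101⟩ + 0.5812i|111⟩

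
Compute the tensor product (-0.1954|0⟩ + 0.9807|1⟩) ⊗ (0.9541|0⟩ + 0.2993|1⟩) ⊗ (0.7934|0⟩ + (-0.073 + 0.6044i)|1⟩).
-0.1479|000⟩ + (0.01361 - 0.1127i)|001⟩ - 0.0464|010⟩ + (0.004269 - 0.03535i)|011⟩ + 0.7424|100⟩ + (-0.06831 + 0.5655i)|101⟩ + 0.2329|110⟩ + (-0.02143 + 0.1774i)|111⟩

amp(|b₁b₂…⟩) = product of the factor amplitudes for bits b₁, b₂, …; only kets whose every factor amplitude is nonzero survive.
|000⟩: (-0.1954)(0.9541)(0.7934) = -0.1479
|001⟩: (-0.1954)(0.9541)(-0.073 + 0.6044i) = (0.01361 - 0.1127i)
|010⟩: (-0.1954)(0.2993)(0.7934) = -0.0464
|011⟩: (-0.1954)(0.2993)(-0.073 + 0.6044i) = (0.004269 - 0.03535i)
|100⟩: (0.9807)(0.9541)(0.7934) = 0.7424
|101⟩: (0.9807)(0.9541)(-0.073 + 0.6044i) = (-0.06831 + 0.5655i)
|110⟩: (0.9807)(0.2993)(0.7934) = 0.2329
|111⟩: (0.9807)(0.2993)(-0.073 + 0.6044i) = (-0.02143 + 0.1774i)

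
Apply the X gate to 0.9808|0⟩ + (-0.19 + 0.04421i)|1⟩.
(-0.19 + 0.04421i)|0⟩ + 0.9808|1⟩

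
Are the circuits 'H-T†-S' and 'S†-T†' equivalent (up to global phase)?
No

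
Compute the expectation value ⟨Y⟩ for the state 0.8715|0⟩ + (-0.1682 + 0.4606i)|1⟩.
0.8028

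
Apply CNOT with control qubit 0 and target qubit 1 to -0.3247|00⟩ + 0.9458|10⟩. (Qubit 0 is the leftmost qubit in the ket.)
-0.3247|00⟩ + 0.9458|11⟩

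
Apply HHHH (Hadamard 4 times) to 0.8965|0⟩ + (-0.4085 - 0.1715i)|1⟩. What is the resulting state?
0.8965|0⟩ + (-0.4085 - 0.1715i)|1⟩

H² = I, so an even number of Hadamards cancels: H^4 = I and the state is unchanged.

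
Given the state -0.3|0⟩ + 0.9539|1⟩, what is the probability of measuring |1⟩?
0.9099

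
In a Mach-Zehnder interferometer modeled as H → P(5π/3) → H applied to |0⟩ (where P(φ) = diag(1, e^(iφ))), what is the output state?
(0.75 - 0.433i)|0⟩ + (0.25 + 0.433i)|1⟩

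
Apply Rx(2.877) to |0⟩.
0.1319|0⟩ - 0.9913i|1⟩

Rx(2.877) = [[cos(θ/2), −i·sin(θ/2)], [−i·sin(θ/2), cos(θ/2)]]; θ = 2.877, cos(θ/2) ≈ 0.131911, sin(θ/2) ≈ 0.991262.
With a = amp(|0⟩) = 1 and b = amp(|1⟩) = 0:
new amp(|0⟩) = (0.131911)·a + (-0.991262i)·b = 0.1319
new amp(|1⟩) = (-0.991262i)·a + (0.131911)·b = -0.9913i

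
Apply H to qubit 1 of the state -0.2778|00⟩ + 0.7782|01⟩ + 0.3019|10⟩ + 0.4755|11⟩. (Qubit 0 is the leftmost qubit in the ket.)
0.3538|00⟩ - 0.7467|01⟩ + 0.5497|10⟩ - 0.1228|11⟩

H on qubit 1 mixes each pair of kets that differ only in qubit 1: amplitudes (a, b) of (|…0…⟩, |…1…⟩) become ((a + b)/√2, (a − b)/√2). Kets absent from the input have amplitude 0.
(|00⟩, |01⟩): (a, b) = (-0.2778, 0.7782) → (0.3538, -0.7467)
(|10⟩, |11⟩): (a, b) = (0.3019, 0.4755) → (0.5497, -0.1228)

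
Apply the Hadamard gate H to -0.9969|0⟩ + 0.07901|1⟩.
-0.649|0⟩ - 0.7608|1⟩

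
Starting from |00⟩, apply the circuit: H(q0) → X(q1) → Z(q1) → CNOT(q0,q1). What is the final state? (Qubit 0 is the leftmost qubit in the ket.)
-1/√2|01⟩ - 1/√2|10⟩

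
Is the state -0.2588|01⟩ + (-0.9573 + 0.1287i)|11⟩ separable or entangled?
Separable

Writing the state as a|00⟩ + b|01⟩ + c|10⟩ + d|11⟩, it is a product state iff ad − bc = 0.
Here (a, b, c, d) = (0, -0.2588, 0, (-0.9573 + 0.1287i)): ad − bc = (0)(-0.9573 + 0.1287i) − (-0.2588)(0) = 0, so the state is separable.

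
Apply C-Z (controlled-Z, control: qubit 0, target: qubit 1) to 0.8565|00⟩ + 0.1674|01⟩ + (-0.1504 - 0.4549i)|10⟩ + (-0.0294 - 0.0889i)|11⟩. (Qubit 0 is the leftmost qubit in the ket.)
0.8565|00⟩ + 0.1674|01⟩ + (-0.1504 - 0.4549i)|10⟩ + (0.0294 + 0.0889i)|11⟩

C-Z leaves the control-|0⟩ kets |00⟩, |01⟩ unchanged and applies Z to qubit 1 on the control-|1⟩ pair (|10⟩, |11⟩).
Z = [[1, 0], [0, -1]].
With a = amp(|10⟩) = (-0.1504 - 0.4549i) and b = amp(|11⟩) = (-0.0294 - 0.0889i):
new amp(|10⟩) = (1)·a = (-0.1504 - 0.4549i)
new amp(|11⟩) = (-1)·b = (0.0294 + 0.0889i)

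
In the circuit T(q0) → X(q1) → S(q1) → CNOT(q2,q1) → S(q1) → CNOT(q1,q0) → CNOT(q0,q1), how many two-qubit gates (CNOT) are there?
3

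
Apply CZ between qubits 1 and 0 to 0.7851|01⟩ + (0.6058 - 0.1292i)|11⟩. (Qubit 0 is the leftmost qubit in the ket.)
0.7851|01⟩ + (-0.6058 + 0.1292i)|11⟩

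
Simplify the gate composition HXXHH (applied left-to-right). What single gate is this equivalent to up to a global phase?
H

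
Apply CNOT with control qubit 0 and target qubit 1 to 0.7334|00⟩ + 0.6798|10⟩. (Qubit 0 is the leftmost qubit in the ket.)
0.7334|00⟩ + 0.6798|11⟩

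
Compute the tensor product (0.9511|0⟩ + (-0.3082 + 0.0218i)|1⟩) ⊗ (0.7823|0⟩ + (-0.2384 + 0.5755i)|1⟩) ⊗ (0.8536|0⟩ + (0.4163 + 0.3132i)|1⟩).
0.6351|000⟩ + (0.3097 + 0.233i)|001⟩ + (-0.1935 + 0.4672i)|010⟩ + (-0.2658 + 0.1568i)|011⟩ + (-0.2058 + 0.01456i)|100⟩ + (-0.1057 - 0.06841i)|101⟩ + (0.05201 - 0.1558i)|110⟩ + (0.08254 - 0.05692i)|111⟩

amp(|b₁b₂…⟩) = product of the factor amplitudes for bits b₁, b₂, …; only kets whose every factor amplitude is nonzero survive.
|000⟩: (0.9511)(0.7823)(0.8536) = 0.6351
|001⟩: (0.9511)(0.7823)(0.4163 + 0.3132i) = (0.3097 + 0.233i)
|010⟩: (0.9511)(-0.2384 + 0.5755i)(0.8536) = (-0.1935 + 0.4672i)
|011⟩: (0.9511)(-0.2384 + 0.5755i)(0.4163 + 0.3132i) = (-0.2658 + 0.1568i)
|100⟩: (-0.3082 + 0.0218i)(0.7823)(0.8536) = (-0.2058 + 0.01456i)
|101⟩: (-0.3082 + 0.0218i)(0.7823)(0.4163 + 0.3132i) = (-0.1057 - 0.06841i)
|110⟩: (-0.3082 + 0.0218i)(-0.2384 + 0.5755i)(0.8536) = (0.05201 - 0.1558i)
|111⟩: (-0.3082 + 0.0218i)(-0.2384 + 0.5755i)(0.4163 + 0.3132i) = (0.08254 - 0.05692i)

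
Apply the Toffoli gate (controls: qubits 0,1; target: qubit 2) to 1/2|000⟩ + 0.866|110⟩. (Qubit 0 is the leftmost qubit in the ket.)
1/2|000⟩ + 0.866|111⟩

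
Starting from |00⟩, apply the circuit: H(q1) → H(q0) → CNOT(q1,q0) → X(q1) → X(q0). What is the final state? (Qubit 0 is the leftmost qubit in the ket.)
1/2|00⟩ + 1/2|01⟩ + 1/2|10⟩ + 1/2|11⟩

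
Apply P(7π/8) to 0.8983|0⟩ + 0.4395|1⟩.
0.8983|0⟩ + (-0.406 + 0.1682i)|1⟩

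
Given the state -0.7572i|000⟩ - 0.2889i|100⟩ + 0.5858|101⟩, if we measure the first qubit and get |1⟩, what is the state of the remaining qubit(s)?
-0.4423i|00⟩ + 0.8969|01⟩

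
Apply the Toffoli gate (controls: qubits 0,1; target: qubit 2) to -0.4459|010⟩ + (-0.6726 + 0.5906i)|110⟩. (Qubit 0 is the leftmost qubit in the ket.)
-0.4459|010⟩ + (-0.6726 + 0.5906i)|111⟩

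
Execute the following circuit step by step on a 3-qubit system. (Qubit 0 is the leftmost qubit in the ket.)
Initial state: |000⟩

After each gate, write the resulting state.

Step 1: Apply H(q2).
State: 1/√2|000⟩ + 1/√2|001⟩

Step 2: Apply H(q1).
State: 1/2|000⟩ + 1/2|001⟩ + 1/2|010⟩ + 1/2|011⟩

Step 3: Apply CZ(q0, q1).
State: 1/2|000⟩ + 1/2|001⟩ + 1/2|010⟩ + 1/2|011⟩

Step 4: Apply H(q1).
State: 1/√2|000⟩ + 1/√2|001⟩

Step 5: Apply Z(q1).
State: 1/√2|000⟩ + 1/√2|001⟩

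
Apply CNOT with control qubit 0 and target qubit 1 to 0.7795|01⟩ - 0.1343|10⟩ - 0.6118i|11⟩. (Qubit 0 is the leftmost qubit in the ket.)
0.7795|01⟩ - 0.6118i|10⟩ - 0.1343|11⟩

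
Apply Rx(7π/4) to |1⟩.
-0.3827i|0⟩ - 0.9239|1⟩

Rx(7π/4) = [[cos(θ/2), −i·sin(θ/2)], [−i·sin(θ/2), cos(θ/2)]]; θ = 7π/4, cos(θ/2) ≈ -0.92388, sin(θ/2) ≈ 0.382683.
With a = amp(|0⟩) = 0 and b = amp(|1⟩) = 1:
new amp(|0⟩) = (-0.92388)·a + (-0.382683i)·b = -0.3827i
new amp(|1⟩) = (-0.382683i)·a + (-0.92388)·b = -0.9239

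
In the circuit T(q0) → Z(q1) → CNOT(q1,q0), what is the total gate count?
3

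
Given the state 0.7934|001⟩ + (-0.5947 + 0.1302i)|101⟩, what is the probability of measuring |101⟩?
0.3706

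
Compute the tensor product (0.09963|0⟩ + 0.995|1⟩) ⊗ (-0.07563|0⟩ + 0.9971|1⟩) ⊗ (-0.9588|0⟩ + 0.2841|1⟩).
0.007225|000⟩ - 0.002141|001⟩ - 0.09525|010⟩ + 0.02822|011⟩ + 0.07215|100⟩ - 0.02138|101⟩ - 0.9512|110⟩ + 0.2819|111⟩

amp(|b₁b₂…⟩) = product of the factor amplitudes for bits b₁, b₂, …; only kets whose every factor amplitude is nonzero survive.
|000⟩: (0.09963)(-0.07563)(-0.9588) = 0.007225
|001⟩: (0.09963)(-0.07563)(0.2841) = -0.002141
|010⟩: (0.09963)(0.9971)(-0.9588) = -0.09525
|011⟩: (0.09963)(0.9971)(0.2841) = 0.02822
|100⟩: (0.995)(-0.07563)(-0.9588) = 0.07215
|101⟩: (0.995)(-0.07563)(0.2841) = -0.02138
|110⟩: (0.995)(0.9971)(-0.9588) = -0.9512
|111⟩: (0.995)(0.9971)(0.2841) = 0.2819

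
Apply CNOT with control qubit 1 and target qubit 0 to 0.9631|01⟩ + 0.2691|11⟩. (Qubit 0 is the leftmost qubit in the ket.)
0.2691|01⟩ + 0.9631|11⟩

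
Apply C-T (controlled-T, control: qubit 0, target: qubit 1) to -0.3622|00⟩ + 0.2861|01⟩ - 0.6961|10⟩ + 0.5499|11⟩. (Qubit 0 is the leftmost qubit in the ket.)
-0.3622|00⟩ + 0.2861|01⟩ - 0.6961|10⟩ + (0.3888 + 0.3888i)|11⟩

C-T leaves the control-|0⟩ kets |00⟩, |01⟩ unchanged and applies T to qubit 1 on the control-|1⟩ pair (|10⟩, |11⟩).
T = [[1, 0], [0, (1/√2 + (1/√2)i)]].
With a = amp(|10⟩) = -0.6961 and b = amp(|11⟩) = 0.5499:
new amp(|10⟩) = (1)·a = -0.6961
new amp(|11⟩) = (1/√2 + (1/√2)i)·b = (0.3888 + 0.3888i)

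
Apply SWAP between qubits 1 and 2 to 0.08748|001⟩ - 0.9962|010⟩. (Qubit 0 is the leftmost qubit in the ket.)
-0.9962|001⟩ + 0.08748|010⟩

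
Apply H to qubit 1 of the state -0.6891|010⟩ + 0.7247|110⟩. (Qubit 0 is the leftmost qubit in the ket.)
-0.4873|000⟩ + 0.4873|010⟩ + 0.5124|100⟩ - 0.5124|110⟩

H on qubit 1 mixes each pair of kets that differ only in qubit 1: amplitudes (a, b) of (|…0…⟩, |…1…⟩) become ((a + b)/√2, (a − b)/√2). Kets absent from the input have amplitude 0.
(|000⟩, |010⟩): (a, b) = (0, -0.6891) → (-0.4873, 0.4873)
(|100⟩, |110⟩): (a, b) = (0, 0.7247) → (0.5124, -0.5124)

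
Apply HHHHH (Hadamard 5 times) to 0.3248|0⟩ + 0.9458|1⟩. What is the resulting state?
0.8984|0⟩ - 0.4391|1⟩

H² = I, so H^5 = H: a single Hadamard. With (a, b) = (0.3248, 0.9458), H gives ((a + b)/√2, (a − b)/√2) = (0.8984, -0.4391).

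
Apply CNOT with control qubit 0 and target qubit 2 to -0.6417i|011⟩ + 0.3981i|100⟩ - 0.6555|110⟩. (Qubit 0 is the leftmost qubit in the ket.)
-0.6417i|011⟩ + 0.3981i|101⟩ - 0.6555|111⟩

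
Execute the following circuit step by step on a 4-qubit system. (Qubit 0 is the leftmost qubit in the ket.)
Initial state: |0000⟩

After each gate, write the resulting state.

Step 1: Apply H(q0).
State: 1/√2|0000⟩ + 1/√2|1000⟩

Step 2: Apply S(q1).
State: 1/√2|0000⟩ + 1/√2|1000⟩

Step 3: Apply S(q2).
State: 1/√2|0000⟩ + 1/√2|1000⟩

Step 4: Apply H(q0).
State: |0000⟩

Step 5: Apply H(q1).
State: 1/√2|0000⟩ + 1/√2|0100⟩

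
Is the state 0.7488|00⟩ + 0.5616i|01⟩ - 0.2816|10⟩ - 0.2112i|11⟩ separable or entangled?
Separable

Writing the state as a|00⟩ + b|01⟩ + c|10⟩ + d|11⟩, it is a product state iff ad − bc = 0.
Here (a, b, c, d) = (0.7488, 0.5616i, -0.2816, -0.2112i): ad − bc = (0.7488)(-0.2112i) − (0.5616i)(-0.2816) = 0, so the state is separable.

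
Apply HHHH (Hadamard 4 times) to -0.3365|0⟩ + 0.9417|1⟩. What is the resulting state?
-0.3365|0⟩ + 0.9417|1⟩

H² = I, so an even number of Hadamards cancels: H^4 = I and the state is unchanged.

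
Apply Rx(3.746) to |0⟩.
-0.2976|0⟩ - 0.9547i|1⟩

Rx(3.746) = [[cos(θ/2), −i·sin(θ/2)], [−i·sin(θ/2), cos(θ/2)]]; θ = 3.746, cos(θ/2) ≈ -0.297625, sin(θ/2) ≈ 0.954683.
With a = amp(|0⟩) = 1 and b = amp(|1⟩) = 0:
new amp(|0⟩) = (-0.297625)·a + (-0.954683i)·b = -0.2976
new amp(|1⟩) = (-0.954683i)·a + (-0.297625)·b = -0.9547i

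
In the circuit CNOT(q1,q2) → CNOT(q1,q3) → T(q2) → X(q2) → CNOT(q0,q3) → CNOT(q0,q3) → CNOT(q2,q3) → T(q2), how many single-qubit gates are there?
3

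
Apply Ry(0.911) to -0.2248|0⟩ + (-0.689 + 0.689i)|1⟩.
(0.1012 - 0.3031i)|0⟩ + (-0.7176 + 0.6188i)|1⟩

Ry(0.911) = [[cos(θ/2), −sin(θ/2)], [sin(θ/2), cos(θ/2)]]; θ = 0.911, cos(θ/2) ≈ 0.898041, sin(θ/2) ≈ 0.439911.
With a = amp(|0⟩) = -0.2248 and b = amp(|1⟩) = (-0.689 + 0.689i):
new amp(|0⟩) = (0.898041)·a + (-0.439911)·b = (0.1012 - 0.3031i)
new amp(|1⟩) = (0.439911)·a + (0.898041)·b = (-0.7176 + 0.6188i)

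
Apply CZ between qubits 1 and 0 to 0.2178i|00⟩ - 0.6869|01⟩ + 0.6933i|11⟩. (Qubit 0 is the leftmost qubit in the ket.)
0.2178i|00⟩ - 0.6869|01⟩ - 0.6933i|11⟩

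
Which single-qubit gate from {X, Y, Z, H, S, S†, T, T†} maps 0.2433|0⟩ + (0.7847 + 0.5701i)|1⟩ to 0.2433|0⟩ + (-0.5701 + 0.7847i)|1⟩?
S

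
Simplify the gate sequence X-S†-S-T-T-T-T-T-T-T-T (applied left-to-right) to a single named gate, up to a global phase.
X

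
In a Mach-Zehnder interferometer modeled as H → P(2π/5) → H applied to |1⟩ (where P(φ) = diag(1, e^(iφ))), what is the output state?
(0.3455 - 0.4755i)|0⟩ + (0.6545 + 0.4755i)|1⟩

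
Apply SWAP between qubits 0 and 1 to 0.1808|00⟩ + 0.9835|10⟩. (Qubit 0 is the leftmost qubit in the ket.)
0.1808|00⟩ + 0.9835|01⟩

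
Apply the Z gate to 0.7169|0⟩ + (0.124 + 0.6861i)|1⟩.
0.7169|0⟩ + (-0.124 - 0.6861i)|1⟩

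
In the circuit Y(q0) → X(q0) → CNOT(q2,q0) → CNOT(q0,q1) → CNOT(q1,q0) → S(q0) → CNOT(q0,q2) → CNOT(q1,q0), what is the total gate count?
8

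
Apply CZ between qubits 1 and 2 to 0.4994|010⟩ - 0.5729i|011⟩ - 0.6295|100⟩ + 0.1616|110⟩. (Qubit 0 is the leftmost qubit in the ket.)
0.4994|010⟩ + 0.5729i|011⟩ - 0.6295|100⟩ + 0.1616|110⟩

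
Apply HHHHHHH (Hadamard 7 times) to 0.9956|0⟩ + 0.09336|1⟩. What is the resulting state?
0.77|0⟩ + 0.638|1⟩

H² = I, so H^7 = H: a single Hadamard. With (a, b) = (0.9956, 0.09336), H gives ((a + b)/√2, (a − b)/√2) = (0.77, 0.638).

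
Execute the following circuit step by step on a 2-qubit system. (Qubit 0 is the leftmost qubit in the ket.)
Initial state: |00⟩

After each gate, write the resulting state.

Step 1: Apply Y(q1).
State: i|01⟩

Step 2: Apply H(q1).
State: (1/√2)i|00⟩ - (1/√2)i|01⟩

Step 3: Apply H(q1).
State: i|01⟩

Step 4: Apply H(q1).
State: (1/√2)i|00⟩ - (1/√2)i|01⟩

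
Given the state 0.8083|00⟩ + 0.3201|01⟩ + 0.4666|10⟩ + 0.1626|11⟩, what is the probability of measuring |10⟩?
0.2177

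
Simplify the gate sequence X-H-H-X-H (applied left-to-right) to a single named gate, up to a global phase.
H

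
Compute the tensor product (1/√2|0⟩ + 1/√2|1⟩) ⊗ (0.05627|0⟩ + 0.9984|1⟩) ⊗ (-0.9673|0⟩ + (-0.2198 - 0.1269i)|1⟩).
-0.03849|000⟩ + (-0.008746 - 0.005049i)|001⟩ - 0.6829|010⟩ + (-0.1552 - 0.08959i)|011⟩ - 0.03849|100⟩ + (-0.008746 - 0.005049i)|101⟩ - 0.6829|110⟩ + (-0.1552 - 0.08959i)|111⟩

amp(|b₁b₂…⟩) = product of the factor amplitudes for bits b₁, b₂, …; only kets whose every factor amplitude is nonzero survive.
|000⟩: (1/√2)(0.05627)(-0.9673) = -0.03849
|001⟩: (1/√2)(0.05627)(-0.2198 - 0.1269i) = (-0.008746 - 0.005049i)
|010⟩: (1/√2)(0.9984)(-0.9673) = -0.6829
|011⟩: (1/√2)(0.9984)(-0.2198 - 0.1269i) = (-0.1552 - 0.08959i)
|100⟩: (1/√2)(0.05627)(-0.9673) = -0.03849
|101⟩: (1/√2)(0.05627)(-0.2198 - 0.1269i) = (-0.008746 - 0.005049i)
|110⟩: (1/√2)(0.9984)(-0.9673) = -0.6829
|111⟩: (1/√2)(0.9984)(-0.2198 - 0.1269i) = (-0.1552 - 0.08959i)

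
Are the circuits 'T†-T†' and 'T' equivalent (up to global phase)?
No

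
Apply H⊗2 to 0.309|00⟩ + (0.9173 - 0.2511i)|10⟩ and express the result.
(0.6132 - 0.1256i)|00⟩ + (0.6132 - 0.1256i)|01⟩ + (-0.3042 + 0.1256i)|10⟩ + (-0.3042 + 0.1256i)|11⟩

H⊗2 gives amp(|y⟩) = (1/2) Σ_x (−1)^(x·y) amp(|x⟩), where x·y is the number of positions in which both x and y have a 1.
|00⟩: (0.309 + (0.9173 - 0.2511i))/2 = (0.6132 - 0.1256i)
|01⟩: (0.309 + (0.9173 - 0.2511i))/2 = (0.6132 - 0.1256i)
|10⟩: (0.309 - (0.9173 - 0.2511i))/2 = (-0.3042 + 0.1256i)
|11⟩: (0.309 - (0.9173 - 0.2511i))/2 = (-0.3042 + 0.1256i)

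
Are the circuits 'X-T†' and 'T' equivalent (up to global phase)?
No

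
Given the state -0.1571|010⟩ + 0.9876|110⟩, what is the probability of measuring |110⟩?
0.9754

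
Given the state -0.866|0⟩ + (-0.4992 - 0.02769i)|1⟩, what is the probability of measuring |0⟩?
0.75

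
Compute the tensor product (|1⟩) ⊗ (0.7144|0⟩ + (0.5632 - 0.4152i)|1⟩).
0.7144|10⟩ + (0.5632 - 0.4152i)|11⟩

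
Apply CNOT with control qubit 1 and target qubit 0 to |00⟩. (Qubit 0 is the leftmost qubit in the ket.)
|00⟩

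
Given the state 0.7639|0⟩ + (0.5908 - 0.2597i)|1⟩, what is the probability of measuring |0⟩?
0.5835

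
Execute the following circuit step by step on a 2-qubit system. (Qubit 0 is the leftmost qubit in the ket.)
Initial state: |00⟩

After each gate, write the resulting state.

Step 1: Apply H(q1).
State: 1/√2|00⟩ + 1/√2|01⟩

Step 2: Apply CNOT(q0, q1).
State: 1/√2|00⟩ + 1/√2|01⟩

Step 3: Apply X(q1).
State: 1/√2|00⟩ + 1/√2|01⟩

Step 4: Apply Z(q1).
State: 1/√2|00⟩ - 1/√2|01⟩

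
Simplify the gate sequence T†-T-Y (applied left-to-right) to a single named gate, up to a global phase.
Y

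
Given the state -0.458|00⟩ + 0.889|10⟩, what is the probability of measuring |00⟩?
0.2098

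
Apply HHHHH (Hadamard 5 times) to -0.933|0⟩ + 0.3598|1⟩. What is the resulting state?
-0.4053|0⟩ - 0.9141|1⟩

H² = I, so H^5 = H: a single Hadamard. With (a, b) = (-0.933, 0.3598), H gives ((a + b)/√2, (a − b)/√2) = (-0.4053, -0.9141).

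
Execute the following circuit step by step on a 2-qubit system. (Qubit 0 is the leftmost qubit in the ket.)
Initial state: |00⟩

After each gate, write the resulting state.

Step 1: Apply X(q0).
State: |10⟩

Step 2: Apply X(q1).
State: |11⟩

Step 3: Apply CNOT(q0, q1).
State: |10⟩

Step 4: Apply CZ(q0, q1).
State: |10⟩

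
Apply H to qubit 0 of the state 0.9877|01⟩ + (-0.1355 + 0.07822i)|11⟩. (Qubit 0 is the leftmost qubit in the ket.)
(0.6026 + 0.05531i)|01⟩ + (0.7942 - 0.05531i)|11⟩

H on qubit 0 mixes each pair of kets that differ only in qubit 0: amplitudes (a, b) of (|…0…⟩, |…1…⟩) become ((a + b)/√2, (a − b)/√2). Kets absent from the input have amplitude 0.
(|01⟩, |11⟩): (a, b) = (0.9877, (-0.1355 + 0.07822i)) → ((0.6026 + 0.05531i), (0.7942 - 0.05531i))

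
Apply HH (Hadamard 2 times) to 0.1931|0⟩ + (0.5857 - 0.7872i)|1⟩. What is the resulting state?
0.1931|0⟩ + (0.5857 - 0.7872i)|1⟩

H² = I, so an even number of Hadamards cancels: H^2 = I and the state is unchanged.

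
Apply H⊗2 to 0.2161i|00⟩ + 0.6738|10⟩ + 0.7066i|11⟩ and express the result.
(0.3369 + 0.4614i)|00⟩ + (0.3369 - 0.2453i)|01⟩ + (-0.3369 - 0.2453i)|10⟩ + (-0.3369 + 0.4614i)|11⟩

H⊗2 gives amp(|y⟩) = (1/2) Σ_x (−1)^(x·y) amp(|x⟩), where x·y is the number of positions in which both x and y have a 1.
|00⟩: (0.2161i + 0.6738 + 0.7066i)/2 = (0.3369 + 0.4614i)
|01⟩: (0.2161i + 0.6738 - 0.7066i)/2 = (0.3369 - 0.2453i)
|10⟩: (0.2161i - 0.6738 - 0.7066i)/2 = (-0.3369 - 0.2453i)
|11⟩: (0.2161i - 0.6738 + 0.7066i)/2 = (-0.3369 + 0.4614i)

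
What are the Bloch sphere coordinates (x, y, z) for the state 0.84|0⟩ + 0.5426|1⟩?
(0.9116, 0, 0.4112)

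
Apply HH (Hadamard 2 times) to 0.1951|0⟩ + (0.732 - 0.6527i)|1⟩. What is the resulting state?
0.1951|0⟩ + (0.732 - 0.6527i)|1⟩

H² = I, so an even number of Hadamards cancels: H^2 = I and the state is unchanged.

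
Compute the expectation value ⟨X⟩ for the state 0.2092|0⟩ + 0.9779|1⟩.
0.4092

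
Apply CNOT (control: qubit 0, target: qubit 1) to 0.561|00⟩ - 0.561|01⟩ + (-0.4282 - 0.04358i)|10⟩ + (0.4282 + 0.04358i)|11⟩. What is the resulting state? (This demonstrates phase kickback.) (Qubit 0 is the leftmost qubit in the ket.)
0.561|00⟩ - 0.561|01⟩ + (0.4282 + 0.04358i)|10⟩ + (-0.4282 - 0.04358i)|11⟩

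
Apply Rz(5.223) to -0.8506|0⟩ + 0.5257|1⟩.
(0.7339 + 0.4301i)|0⟩ + (-0.4536 + 0.2658i)|1⟩

Rz(5.223) = [[e^(−iθ/2), 0], [0, e^(iθ/2)]] with e^(±iθ/2) = cos(θ/2) ± i·sin(θ/2); θ = 5.223, cos(θ/2) ≈ -0.86276, sin(θ/2) ≈ 0.505613.
With a = amp(|0⟩) = -0.8506 and b = amp(|1⟩) = 0.5257:
new amp(|0⟩) = (-0.86276 - 0.505613i)·a = (0.7339 + 0.4301i)
new amp(|1⟩) = (-0.86276 + 0.505613i)·b = (-0.4536 + 0.2658i)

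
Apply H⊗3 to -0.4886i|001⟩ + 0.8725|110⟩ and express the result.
(0.3085 - 0.1727i)|000⟩ + (0.3085 + 0.1727i)|001⟩ + (-0.3085 - 0.1727i)|010⟩ + (-0.3085 + 0.1727i)|011⟩ + (-0.3085 - 0.1727i)|100⟩ + (-0.3085 + 0.1727i)|101⟩ + (0.3085 - 0.1727i)|110⟩ + (0.3085 + 0.1727i)|111⟩

H⊗3 gives amp(|y⟩) = (1/2√2) Σ_x (−1)^(x·y) amp(|x⟩), where x·y is the number of positions in which both x and y have a 1.
|000⟩: (-0.4886i + 0.8725)/(2√2) = (0.3085 - 0.1727i)
|001⟩: (0.4886i + 0.8725)/(2√2) = (0.3085 + 0.1727i)
|010⟩: (-0.4886i - 0.8725)/(2√2) = (-0.3085 - 0.1727i)
|011⟩: (0.4886i - 0.8725)/(2√2) = (-0.3085 + 0.1727i)
|100⟩: (-0.4886i - 0.8725)/(2√2) = (-0.3085 - 0.1727i)
|101⟩: (0.4886i - 0.8725)/(2√2) = (-0.3085 + 0.1727i)
|110⟩: (-0.4886i + 0.8725)/(2√2) = (0.3085 - 0.1727i)
|111⟩: (0.4886i + 0.8725)/(2√2) = (0.3085 + 0.1727i)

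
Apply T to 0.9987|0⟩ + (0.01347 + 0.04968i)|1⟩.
0.9987|0⟩ + (-0.0256 + 0.04465i)|1⟩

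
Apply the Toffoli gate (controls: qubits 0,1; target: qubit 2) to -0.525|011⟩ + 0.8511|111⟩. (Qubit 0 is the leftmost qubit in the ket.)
-0.525|011⟩ + 0.8511|110⟩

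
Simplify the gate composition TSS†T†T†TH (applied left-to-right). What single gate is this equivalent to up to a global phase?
H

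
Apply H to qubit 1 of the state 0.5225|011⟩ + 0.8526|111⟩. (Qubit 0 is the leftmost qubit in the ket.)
0.3695|001⟩ - 0.3695|011⟩ + 0.6029|101⟩ - 0.6029|111⟩

H on qubit 1 mixes each pair of kets that differ only in qubit 1: amplitudes (a, b) of (|…0…⟩, |…1…⟩) become ((a + b)/√2, (a − b)/√2). Kets absent from the input have amplitude 0.
(|001⟩, |011⟩): (a, b) = (0, 0.5225) → (0.3695, -0.3695)
(|101⟩, |111⟩): (a, b) = (0, 0.8526) → (0.6029, -0.6029)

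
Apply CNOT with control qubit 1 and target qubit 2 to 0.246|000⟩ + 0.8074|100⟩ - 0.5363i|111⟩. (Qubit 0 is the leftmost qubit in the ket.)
0.246|000⟩ + 0.8074|100⟩ - 0.5363i|110⟩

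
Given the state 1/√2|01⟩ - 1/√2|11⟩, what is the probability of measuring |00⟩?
0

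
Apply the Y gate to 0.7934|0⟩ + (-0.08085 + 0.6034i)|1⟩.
(0.6034 + 0.08085i)|0⟩ + 0.7934i|1⟩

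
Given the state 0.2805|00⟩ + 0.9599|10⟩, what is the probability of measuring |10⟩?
0.9214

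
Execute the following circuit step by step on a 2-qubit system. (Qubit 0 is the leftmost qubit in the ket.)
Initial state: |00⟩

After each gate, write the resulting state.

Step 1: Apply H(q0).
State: 1/√2|00⟩ + 1/√2|10⟩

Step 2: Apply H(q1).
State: 1/2|00⟩ + 1/2|01⟩ + 1/2|10⟩ + 1/2|11⟩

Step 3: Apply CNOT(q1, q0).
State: 1/2|00⟩ + 1/2|01⟩ + 1/2|10⟩ + 1/2|11⟩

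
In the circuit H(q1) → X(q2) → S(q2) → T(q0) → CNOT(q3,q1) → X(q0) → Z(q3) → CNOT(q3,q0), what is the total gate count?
8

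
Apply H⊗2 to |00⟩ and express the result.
1/2|00⟩ + 1/2|01⟩ + 1/2|10⟩ + 1/2|11⟩

H⊗2 gives amp(|y⟩) = (1/2) Σ_x (−1)^(x·y) amp(|x⟩), where x·y is the number of positions in which both x and y have a 1.
|00⟩: (1)/2 = 1/2
|01⟩: (1)/2 = 1/2
|10⟩: (1)/2 = 1/2
|11⟩: (1)/2 = 1/2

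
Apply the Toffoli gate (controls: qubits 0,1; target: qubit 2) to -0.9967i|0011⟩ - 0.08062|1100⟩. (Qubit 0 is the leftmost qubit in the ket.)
-0.9967i|0011⟩ - 0.08062|1110⟩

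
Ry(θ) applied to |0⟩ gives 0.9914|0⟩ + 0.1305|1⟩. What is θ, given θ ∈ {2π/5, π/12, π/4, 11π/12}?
π/12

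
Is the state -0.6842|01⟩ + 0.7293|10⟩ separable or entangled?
Entangled

Writing the state as a|00⟩ + b|01⟩ + c|10⟩ + d|11⟩, it is a product state iff ad − bc = 0.
Here (a, b, c, d) = (0, -0.6842, 0.7293, 0): ad − bc = (0)(0) − (-0.6842)(0.7293) = 0.499 ≠ 0, so the state is entangled.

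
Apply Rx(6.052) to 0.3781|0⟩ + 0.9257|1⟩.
(-0.3756 - 0.1068i)|0⟩ + (-0.9195 - 0.04361i)|1⟩

Rx(6.052) = [[cos(θ/2), −i·sin(θ/2)], [−i·sin(θ/2), cos(θ/2)]]; θ = 6.052, cos(θ/2) ≈ -0.993327, sin(θ/2) ≈ 0.115335.
With a = amp(|0⟩) = 0.3781 and b = amp(|1⟩) = 0.9257:
new amp(|0⟩) = (-0.993327)·a + (-0.115335i)·b = (-0.3756 - 0.1068i)
new amp(|1⟩) = (-0.115335i)·a + (-0.993327)·b = (-0.9195 - 0.04361i)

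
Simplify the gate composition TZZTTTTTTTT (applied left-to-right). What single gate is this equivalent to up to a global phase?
T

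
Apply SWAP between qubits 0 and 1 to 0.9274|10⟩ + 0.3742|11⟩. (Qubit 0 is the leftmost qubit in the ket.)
0.9274|01⟩ + 0.3742|11⟩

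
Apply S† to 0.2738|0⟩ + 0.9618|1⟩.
0.2738|0⟩ - 0.9618i|1⟩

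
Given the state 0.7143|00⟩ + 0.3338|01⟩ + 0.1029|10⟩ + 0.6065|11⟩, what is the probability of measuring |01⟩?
0.1114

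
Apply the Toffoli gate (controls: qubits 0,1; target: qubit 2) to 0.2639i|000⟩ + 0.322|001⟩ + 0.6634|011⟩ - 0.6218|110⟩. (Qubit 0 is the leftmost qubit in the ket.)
0.2639i|000⟩ + 0.322|001⟩ + 0.6634|011⟩ - 0.6218|111⟩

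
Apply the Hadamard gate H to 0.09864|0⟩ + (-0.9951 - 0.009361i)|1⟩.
(-0.6339 - 0.006619i)|0⟩ + (0.7734 + 0.006619i)|1⟩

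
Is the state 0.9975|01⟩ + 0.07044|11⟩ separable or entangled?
Separable

Writing the state as a|00⟩ + b|01⟩ + c|10⟩ + d|11⟩, it is a product state iff ad − bc = 0.
Here (a, b, c, d) = (0, 0.9975, 0, 0.07044): ad − bc = (0)(0.07044) − (0.9975)(0) = 0, so the state is separable.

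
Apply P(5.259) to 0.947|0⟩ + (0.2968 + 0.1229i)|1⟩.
0.947|0⟩ + (0.2593 - 0.1897i)|1⟩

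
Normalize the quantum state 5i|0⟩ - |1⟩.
0.9806i|0⟩ - 0.1961|1⟩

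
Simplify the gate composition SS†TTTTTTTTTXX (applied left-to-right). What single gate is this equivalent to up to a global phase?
T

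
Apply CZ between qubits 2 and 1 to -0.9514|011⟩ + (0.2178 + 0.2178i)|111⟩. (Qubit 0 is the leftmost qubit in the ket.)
0.9514|011⟩ + (-0.2178 - 0.2178i)|111⟩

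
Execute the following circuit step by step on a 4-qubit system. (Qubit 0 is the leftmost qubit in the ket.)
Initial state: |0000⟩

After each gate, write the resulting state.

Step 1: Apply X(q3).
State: |0001⟩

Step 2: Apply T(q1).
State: |0001⟩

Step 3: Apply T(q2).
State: |0001⟩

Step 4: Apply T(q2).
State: |0001⟩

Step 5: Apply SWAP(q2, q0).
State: |0001⟩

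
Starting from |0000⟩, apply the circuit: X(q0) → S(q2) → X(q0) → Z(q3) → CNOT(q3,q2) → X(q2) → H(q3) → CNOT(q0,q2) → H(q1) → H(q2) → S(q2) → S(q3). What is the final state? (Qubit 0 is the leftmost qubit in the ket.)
1/√8|0000⟩ + (1/√8)i|0001⟩ - (1/√8)i|0010⟩ + 1/√8|0011⟩ + 1/√8|0100⟩ + (1/√8)i|0101⟩ - (1/√8)i|0110⟩ + 1/√8|0111⟩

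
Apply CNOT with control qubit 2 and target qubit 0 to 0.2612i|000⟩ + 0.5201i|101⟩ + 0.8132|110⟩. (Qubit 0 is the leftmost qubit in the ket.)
0.2612i|000⟩ + 0.5201i|001⟩ + 0.8132|110⟩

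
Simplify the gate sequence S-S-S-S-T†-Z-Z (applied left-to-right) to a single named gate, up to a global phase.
T†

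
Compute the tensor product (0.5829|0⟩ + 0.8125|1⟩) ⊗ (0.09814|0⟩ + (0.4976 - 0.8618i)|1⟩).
0.05721|00⟩ + (0.2901 - 0.5023i)|01⟩ + 0.07974|10⟩ + (0.4043 - 0.7002i)|11⟩

amp(|b₁b₂…⟩) = product of the factor amplitudes for bits b₁, b₂, …; only kets whose every factor amplitude is nonzero survive.
|00⟩: (0.5829)(0.09814) = 0.05721
|01⟩: (0.5829)(0.4976 - 0.8618i) = (0.2901 - 0.5023i)
|10⟩: (0.8125)(0.09814) = 0.07974
|11⟩: (0.8125)(0.4976 - 0.8618i) = (0.4043 - 0.7002i)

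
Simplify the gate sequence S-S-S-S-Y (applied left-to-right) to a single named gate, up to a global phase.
Y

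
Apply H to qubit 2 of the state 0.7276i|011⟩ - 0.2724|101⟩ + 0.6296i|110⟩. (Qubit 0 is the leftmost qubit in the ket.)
0.5145i|010⟩ - 0.5145i|011⟩ - 0.1926|100⟩ + 0.1926|101⟩ + 0.4452i|110⟩ + 0.4452i|111⟩

H on qubit 2 mixes each pair of kets that differ only in qubit 2: amplitudes (a, b) of (|…0…⟩, |…1…⟩) become ((a + b)/√2, (a − b)/√2). Kets absent from the input have amplitude 0.
(|010⟩, |011⟩): (a, b) = (0, 0.7276i) → (0.5145i, -0.5145i)
(|100⟩, |101⟩): (a, b) = (0, -0.2724) → (-0.1926, 0.1926)
(|110⟩, |111⟩): (a, b) = (0.6296i, 0) → (0.4452i, 0.4452i)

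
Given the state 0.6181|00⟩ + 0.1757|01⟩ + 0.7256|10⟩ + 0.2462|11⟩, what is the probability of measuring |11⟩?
0.06061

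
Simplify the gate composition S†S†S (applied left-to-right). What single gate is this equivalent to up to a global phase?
S†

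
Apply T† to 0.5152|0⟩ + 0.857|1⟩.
0.5152|0⟩ + (0.606 - 0.606i)|1⟩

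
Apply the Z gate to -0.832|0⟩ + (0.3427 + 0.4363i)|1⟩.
-0.832|0⟩ + (-0.3427 - 0.4363i)|1⟩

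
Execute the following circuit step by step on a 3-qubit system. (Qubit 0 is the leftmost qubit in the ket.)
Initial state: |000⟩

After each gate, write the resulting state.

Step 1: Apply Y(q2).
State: i|001⟩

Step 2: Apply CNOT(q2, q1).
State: i|011⟩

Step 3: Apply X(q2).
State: i|010⟩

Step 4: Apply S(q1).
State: -|010⟩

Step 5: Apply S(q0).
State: -|010⟩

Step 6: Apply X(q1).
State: -|000⟩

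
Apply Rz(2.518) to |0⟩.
(0.3068 - 0.9518i)|0⟩

Rz(2.518) = [[e^(−iθ/2), 0], [0, e^(iθ/2)]] with e^(±iθ/2) = cos(θ/2) ± i·sin(θ/2); θ = 2.518, cos(θ/2) ≈ 0.306769, sin(θ/2) ≈ 0.951784.
With a = amp(|0⟩) = 1 and b = amp(|1⟩) = 0:
new amp(|0⟩) = (0.306769 - 0.951784i)·a = (0.3068 - 0.9518i)
new amp(|1⟩) = (0.306769 + 0.951784i)·b = 0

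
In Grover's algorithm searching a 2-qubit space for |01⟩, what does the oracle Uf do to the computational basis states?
Uf|x⟩ = -|x⟩ if x = 01, else |x⟩ (phase flip on target)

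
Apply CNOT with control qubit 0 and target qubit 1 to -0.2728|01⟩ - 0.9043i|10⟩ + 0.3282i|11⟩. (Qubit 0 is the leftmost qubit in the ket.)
-0.2728|01⟩ + 0.3282i|10⟩ - 0.9043i|11⟩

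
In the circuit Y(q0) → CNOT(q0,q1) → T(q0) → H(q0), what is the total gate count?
4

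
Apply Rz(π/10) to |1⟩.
(0.9877 + 0.1564i)|1⟩

Rz(π/10) = [[e^(−iθ/2), 0], [0, e^(iθ/2)]] with e^(±iθ/2) = cos(θ/2) ± i·sin(θ/2); θ = π/10, cos(θ/2) ≈ 0.987688, sin(θ/2) ≈ 0.156434.
With a = amp(|0⟩) = 0 and b = amp(|1⟩) = 1:
new amp(|0⟩) = (0.987688 - 0.156434i)·a = 0
new amp(|1⟩) = (0.987688 + 0.156434i)·b = (0.9877 + 0.1564i)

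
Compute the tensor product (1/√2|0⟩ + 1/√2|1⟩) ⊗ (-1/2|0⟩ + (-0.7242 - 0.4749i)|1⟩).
-1/√8|00⟩ + (-0.5121 - 0.3358i)|01⟩ - 1/√8|10⟩ + (-0.5121 - 0.3358i)|11⟩

amp(|b₁b₂…⟩) = product of the factor amplitudes for bits b₁, b₂, …; only kets whose every factor amplitude is nonzero survive.
|00⟩: (1/√2)(-1/2) = -1/√8
|01⟩: (1/√2)(-0.7242 - 0.4749i) = (-0.5121 - 0.3358i)
|10⟩: (1/√2)(-1/2) = -1/√8
|11⟩: (1/√2)(-0.7242 - 0.4749i) = (-0.5121 - 0.3358i)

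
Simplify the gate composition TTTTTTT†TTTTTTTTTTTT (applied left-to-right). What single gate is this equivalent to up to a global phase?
T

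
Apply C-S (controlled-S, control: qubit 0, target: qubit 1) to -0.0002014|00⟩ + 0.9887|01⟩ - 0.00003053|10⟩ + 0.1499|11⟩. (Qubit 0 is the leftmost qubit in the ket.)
-0.0002014|00⟩ + 0.9887|01⟩ - 0.00003053|10⟩ + 0.1499i|11⟩

C-S leaves the control-|0⟩ kets |00⟩, |01⟩ unchanged and applies S to qubit 1 on the control-|1⟩ pair (|10⟩, |11⟩).
S = [[1, 0], [0, i]].
With a = amp(|10⟩) = -0.00003053 and b = amp(|11⟩) = 0.1499:
new amp(|10⟩) = (1)·a = -0.00003053
new amp(|11⟩) = (i)·b = 0.1499i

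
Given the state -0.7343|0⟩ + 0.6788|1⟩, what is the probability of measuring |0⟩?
0.5392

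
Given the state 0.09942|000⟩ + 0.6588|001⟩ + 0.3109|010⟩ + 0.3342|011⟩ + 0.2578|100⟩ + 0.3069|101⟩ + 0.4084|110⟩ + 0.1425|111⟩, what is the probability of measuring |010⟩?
0.09666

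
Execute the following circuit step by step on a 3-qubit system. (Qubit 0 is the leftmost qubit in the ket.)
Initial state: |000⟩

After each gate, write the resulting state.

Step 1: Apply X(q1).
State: |010⟩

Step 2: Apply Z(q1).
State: -|010⟩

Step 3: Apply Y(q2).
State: -i|011⟩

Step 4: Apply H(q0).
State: -(1/√2)i|011⟩ - (1/√2)i|111⟩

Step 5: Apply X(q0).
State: -(1/√2)i|011⟩ - (1/√2)i|111⟩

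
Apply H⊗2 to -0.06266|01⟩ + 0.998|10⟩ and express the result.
0.4677|00⟩ + 0.5303|01⟩ - 0.5303|10⟩ - 0.4677|11⟩

H⊗2 gives amp(|y⟩) = (1/2) Σ_x (−1)^(x·y) amp(|x⟩), where x·y is the number of positions in which both x and y have a 1.
|00⟩: (-0.06266 + 0.998)/2 = 0.4677
|01⟩: (0.06266 + 0.998)/2 = 0.5303
|10⟩: (-0.06266 - 0.998)/2 = -0.5303
|11⟩: (0.06266 - 0.998)/2 = -0.4677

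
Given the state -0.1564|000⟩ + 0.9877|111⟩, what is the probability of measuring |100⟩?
0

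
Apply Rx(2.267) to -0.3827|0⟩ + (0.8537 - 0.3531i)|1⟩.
(-0.4819 - 0.7734i)|0⟩ + (0.3615 + 0.1972i)|1⟩

Rx(2.267) = [[cos(θ/2), −i·sin(θ/2)], [−i·sin(θ/2), cos(θ/2)]]; θ = 2.267, cos(θ/2) ≈ 0.423492, sin(θ/2) ≈ 0.9059.
With a = amp(|0⟩) = -0.3827 and b = amp(|1⟩) = (0.8537 - 0.3531i):
new amp(|0⟩) = (0.423492)·a + (-0.9059i)·b = (-0.4819 - 0.7734i)
new amp(|1⟩) = (-0.9059i)·a + (0.423492)·b = (0.3615 + 0.1972i)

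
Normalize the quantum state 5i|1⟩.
i|1⟩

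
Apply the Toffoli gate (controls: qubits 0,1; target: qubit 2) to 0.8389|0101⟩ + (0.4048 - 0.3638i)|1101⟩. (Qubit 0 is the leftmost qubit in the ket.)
0.8389|0101⟩ + (0.4048 - 0.3638i)|1111⟩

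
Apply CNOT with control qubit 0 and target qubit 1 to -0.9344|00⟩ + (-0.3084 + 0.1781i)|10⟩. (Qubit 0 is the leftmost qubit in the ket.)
-0.9344|00⟩ + (-0.3084 + 0.1781i)|11⟩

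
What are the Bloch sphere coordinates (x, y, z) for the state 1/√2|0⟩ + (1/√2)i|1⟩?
(0, 1, 0)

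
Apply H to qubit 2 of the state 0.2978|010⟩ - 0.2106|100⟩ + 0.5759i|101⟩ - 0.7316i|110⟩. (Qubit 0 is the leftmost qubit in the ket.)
0.2106|010⟩ + 0.2106|011⟩ + (-0.1489 + 0.4072i)|100⟩ + (-0.1489 - 0.4072i)|101⟩ - 0.5173i|110⟩ - 0.5173i|111⟩

H on qubit 2 mixes each pair of kets that differ only in qubit 2: amplitudes (a, b) of (|…0…⟩, |…1…⟩) become ((a + b)/√2, (a − b)/√2). Kets absent from the input have amplitude 0.
(|010⟩, |011⟩): (a, b) = (0.2978, 0) → (0.2106, 0.2106)
(|100⟩, |101⟩): (a, b) = (-0.2106, 0.5759i) → ((-0.1489 + 0.4072i), (-0.1489 - 0.4072i))
(|110⟩, |111⟩): (a, b) = (-0.7316i, 0) → (-0.5173i, -0.5173i)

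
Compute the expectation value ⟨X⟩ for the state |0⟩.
0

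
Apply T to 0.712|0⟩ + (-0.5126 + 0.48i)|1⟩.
0.712|0⟩ + (-0.7019 - 0.02305i)|1⟩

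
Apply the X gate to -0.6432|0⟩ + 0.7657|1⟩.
0.7657|0⟩ - 0.6432|1⟩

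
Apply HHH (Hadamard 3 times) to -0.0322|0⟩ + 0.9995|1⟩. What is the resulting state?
0.684|0⟩ - 0.7295|1⟩

H² = I, so H^3 = H: a single Hadamard. With (a, b) = (-0.0322, 0.9995), H gives ((a + b)/√2, (a − b)/√2) = (0.684, -0.7295).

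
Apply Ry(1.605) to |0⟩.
0.6949|0⟩ + 0.7191|1⟩

Ry(1.605) = [[cos(θ/2), −sin(θ/2)], [sin(θ/2), cos(θ/2)]]; θ = 1.605, cos(θ/2) ≈ 0.694911, sin(θ/2) ≈ 0.719096.
With a = amp(|0⟩) = 1 and b = amp(|1⟩) = 0:
new amp(|0⟩) = (0.694911)·a + (-0.719096)·b = 0.6949
new amp(|1⟩) = (0.719096)·a + (0.694911)·b = 0.7191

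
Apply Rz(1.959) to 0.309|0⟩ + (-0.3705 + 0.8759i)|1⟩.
(0.1722 - 0.2565i)|0⟩ + (-0.9337 + 0.1807i)|1⟩

Rz(1.959) = [[e^(−iθ/2), 0], [0, e^(iθ/2)]] with e^(±iθ/2) = cos(θ/2) ± i·sin(θ/2); θ = 1.959, cos(θ/2) ≈ 0.557438, sin(θ/2) ≈ 0.830219.
With a = amp(|0⟩) = 0.309 and b = amp(|1⟩) = (-0.3705 + 0.8759i):
new amp(|0⟩) = (0.557438 - 0.830219i)·a = (0.1722 - 0.2565i)
new amp(|1⟩) = (0.557438 + 0.830219i)·b = (-0.9337 + 0.1807i)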